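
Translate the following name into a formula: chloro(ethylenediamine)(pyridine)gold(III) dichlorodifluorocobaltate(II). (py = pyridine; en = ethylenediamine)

[AuCl(en)(py)][CoCl2F2]

Cation [Au…]: ligand charges -1, Au(III) ⇒ ion charge 2+.
Anion [Co…]: ligand charges -4, Co(II) ⇒ ion charge 2−.
One 2+ cation balances one 2− anion.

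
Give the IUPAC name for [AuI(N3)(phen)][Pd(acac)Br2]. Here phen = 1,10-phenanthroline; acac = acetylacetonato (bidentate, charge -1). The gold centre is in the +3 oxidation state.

Both ions are complex: the cation is named first with the plain metal name, the anion second with the -ate form; each ion's ligands are alphabetised independently.
Au is given as +3; the cation's ligand charges sum to -2, so the complex cation is 1+.
A 1:1 salt means the anion carries the equal and opposite charge, 1−.
Anion: ligand charges sum to -3; for the ion to be 1−, Pd = +2.

azidoiodo(1,10-phenanthroline)gold(III) (acetylacetonato)dibromopalladate(II)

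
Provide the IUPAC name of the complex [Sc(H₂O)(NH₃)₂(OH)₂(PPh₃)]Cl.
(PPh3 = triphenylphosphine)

The 1 chloride counter-ion carries a total charge of -1, so each complex ion is 1+.
Ligand charges: 2×hydroxo (-1 each), 2×ammine (neutral), 1×aqua (neutral), 1×triphenylphosphine (neutral); total -2. So Sc + (-2) = 1+, giving Sc = +3.
Ligands are named alphabetically: ammine before aqua before hydroxo before triphenylphosphine.

diammineaquadihydroxo(triphenylphosphine)scandium(III) chloride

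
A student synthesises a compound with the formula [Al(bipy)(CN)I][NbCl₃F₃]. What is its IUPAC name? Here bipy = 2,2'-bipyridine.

Both ions are complex: the cation is named first with the plain metal name, the anion second with the -ate form; each ion's ligands are alphabetised independently.
Aluminium is always +3 in its complexes; the cation's ligand charges sum to -2, so the complex cation is 1+.
A 1:1 salt means the anion carries the equal and opposite charge, 1−.
Anion: ligand charges sum to -6; for the ion to be 1−, Nb = +5.

(2,2'-bipyridine)cyanoiodoaluminium(III) trichlorotrifluoroniobate(V)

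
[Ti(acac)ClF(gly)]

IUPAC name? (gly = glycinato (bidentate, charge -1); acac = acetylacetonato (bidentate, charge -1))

(acetylacetonato)chlorofluoro(glycinato)titanium(IV)

There is no counter-ion, so the complex is neutral overall.
Ligand charges: 1×glycinato (-1 each), 1×fluoro (-1 each), 1×chloro (-1 each), 1×acetylacetonato (-1 each); total -4. So Ti + (-4) = 0, giving Ti = +4.
Ligands are named alphabetically: acetylacetonato before chloro before fluoro before glycinato.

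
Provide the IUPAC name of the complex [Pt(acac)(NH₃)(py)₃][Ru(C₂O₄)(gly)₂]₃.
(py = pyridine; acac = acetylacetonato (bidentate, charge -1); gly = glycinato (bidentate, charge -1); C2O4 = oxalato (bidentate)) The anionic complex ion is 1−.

(acetylacetonato)amminetris(pyridine)platinum(IV) bis(glycinato)oxalatoruthenate(III)

The complex anion is given as 1−; its ligand charges sum to -4, so Ru = +3.
With 3 anions per cation, the cation must be 3×1 = 3+.
Cation: ligand charges sum to -1; for the ion to be 3+, Pt = +4.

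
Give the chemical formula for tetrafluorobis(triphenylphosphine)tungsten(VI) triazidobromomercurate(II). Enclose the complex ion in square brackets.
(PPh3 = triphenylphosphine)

[WF4(PPh3)2][HgBr(N3)3]

Cation [W…]: ligand charges -4, W(VI) ⇒ ion charge 2+.
Anion [Hg…]: ligand charges -4, Hg(II) ⇒ ion charge 2−.
One 2+ cation balances one 2− anion.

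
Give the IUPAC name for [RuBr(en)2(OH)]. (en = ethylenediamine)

bromobis(ethylenediamine)hydroxoruthenium(II)

There is no counter-ion, so the complex is neutral overall.
Ligand charges: 1×bromo (-1 each), 2×ethylenediamine (neutral), 1×hydroxo (-1 each); total -2. So Ru + (-2) = 0, giving Ru = +2.
Ligands are named alphabetically: bromo before ethylenediamine before hydroxo.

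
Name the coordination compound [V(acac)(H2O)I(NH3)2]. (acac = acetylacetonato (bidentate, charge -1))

There is no counter-ion, so the complex is neutral overall.
Ligand charges: 2×ammine (neutral), 1×iodo (-1 each), 1×acetylacetonato (-1 each), 1×aqua (neutral); total -2. So V + (-2) = 0, giving V = +2.
Ligands are named alphabetically: acetylacetonato before ammine before aqua before iodo.

(acetylacetonato)diammineaquaiodovanadium(II)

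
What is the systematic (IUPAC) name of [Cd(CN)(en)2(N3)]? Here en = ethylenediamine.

There is no counter-ion, so the complex is neutral overall.
Ligand charges: 1×cyano (-1 each), 2×ethylenediamine (neutral), 1×azido (-1 each); total -2. So Cd + (-2) = 0, giving Cd = +2.
Ligands are named alphabetically: azido before cyano before ethylenediamine.

azidocyanobis(ethylenediamine)cadmium(II)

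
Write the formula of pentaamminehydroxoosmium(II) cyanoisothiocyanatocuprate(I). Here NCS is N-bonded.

[Os(NH3)5(OH)][Cu(CN)(NCS)]

Cation [Os…]: ligand charges -1, Os(II) ⇒ ion charge 1+.
Anion [Cu…]: ligand charges -2, Cu(I) ⇒ ion charge 1−.
One 1+ cation balances one 1− anion.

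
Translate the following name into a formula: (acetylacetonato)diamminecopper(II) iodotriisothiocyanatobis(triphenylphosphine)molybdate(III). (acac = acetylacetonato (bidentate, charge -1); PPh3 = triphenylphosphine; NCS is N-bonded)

[Cu(acac)(NH3)2][MoI(NCS)3(PPh3)2]

Cation [Cu…]: ligand charges -1, Cu(II) ⇒ ion charge 1+.
Anion [Mo…]: ligand charges -4, Mo(III) ⇒ ion charge 1−.
One 1+ cation balances one 1− anion.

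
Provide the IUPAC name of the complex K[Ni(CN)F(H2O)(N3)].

The 1 potassium counter-ion carries a total charge of +1, so each complex ion is 1−.
Ligand charges: 1×aqua (neutral), 1×fluoro (-1 each), 1×cyano (-1 each), 1×azido (-1 each); total -3. So Ni + (-3) = 1−, giving Ni = +2.
The complex ion is anionic, so nickel takes the -ate form nickelate(II).

potassium aquaazidocyanofluoronickelate(II)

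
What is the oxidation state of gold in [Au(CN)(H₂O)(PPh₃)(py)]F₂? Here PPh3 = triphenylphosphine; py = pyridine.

+3

2 fluoride outside the brackets (-1 each) → the complex ion is 2+.
Ligand charges: 1×PPh3 neutral; 1×CN = -1; 1×py neutral; 1×H2O neutral; sum -1.
Au + (-1) = 2+ ⇒ Au is +3.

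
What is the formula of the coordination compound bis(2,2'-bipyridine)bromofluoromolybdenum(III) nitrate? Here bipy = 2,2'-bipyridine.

Ligands: 2 2,2'-bipyridine (bipy, neutral), 1 fluoro (F, -1), 1 bromo (Br, -1). Ligand charge sum = -2.
Charge balance with nitrate (-1) requires 1 complex ion per 1 nitrate.

[Mo(bipy)2BrF]NO3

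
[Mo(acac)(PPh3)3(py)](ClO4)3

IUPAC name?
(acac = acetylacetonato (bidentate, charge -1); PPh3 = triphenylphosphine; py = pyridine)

(acetylacetonato)(pyridine)tris(triphenylphosphine)molybdenum(IV) perchlorate

The 3 perchlorate counter-ions carry a total charge of -3, so each complex ion is 3+.
Ligand charges: 1×acetylacetonato (-1 each), 3×triphenylphosphine (neutral), 1×pyridine (neutral); total -1. So Mo + (-1) = 3+, giving Mo = +4.
Ligands are named alphabetically: acetylacetonato before pyridine before triphenylphosphine.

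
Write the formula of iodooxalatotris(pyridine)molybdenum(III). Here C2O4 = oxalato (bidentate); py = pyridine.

[Mo(C2O4)I(py)3]

Ligands: 1 oxalato (C2O4, -2), 3 pyridine (py, neutral), 1 iodo (I, -1). Ligand charge sum = -3.
With Mo in oxidation state +3, the complex ion is [Mo...].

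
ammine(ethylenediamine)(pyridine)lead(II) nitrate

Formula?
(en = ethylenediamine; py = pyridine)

[Pb(en)(NH3)(py)](NO3)2

Ligands: 1 ethylenediamine (en, neutral), 1 pyridine (py, neutral), 1 ammine (NH3, neutral). Ligand charge sum = 0.
With Pb in oxidation state +2, the complex ion is [Pb...]^2+.
Charge balance with nitrate (-1) requires 1 complex ion per 2 nitrate.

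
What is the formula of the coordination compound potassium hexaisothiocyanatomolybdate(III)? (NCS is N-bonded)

Ligands: 6 isothiocyanato (NCS, -1). Ligand charge sum = -6.
With Mo in oxidation state +3, the complex ion is [Mo...]^3−.
Charge balance with potassium (+1) requires 1 complex ion per 3 potassium.

K3[Mo(NCS)6]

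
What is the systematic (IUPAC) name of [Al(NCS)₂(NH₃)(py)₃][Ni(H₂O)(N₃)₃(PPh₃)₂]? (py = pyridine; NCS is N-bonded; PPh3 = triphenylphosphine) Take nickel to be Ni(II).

Ni is given as +2; the anion's ligand charges sum to -3, so the complex anion is 1−.
A 1:1 salt means the cation carries the equal and opposite charge, 1+.
Cation: ligand charges sum to -2; for the ion to be 1+, Al = +3.

amminediisothiocyanatotris(pyridine)aluminium(III) aquatriazidobis(triphenylphosphine)nickelate(II)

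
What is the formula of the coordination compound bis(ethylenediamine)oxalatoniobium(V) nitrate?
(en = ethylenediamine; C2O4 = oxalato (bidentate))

Ligands: 2 ethylenediamine (en, neutral), 1 oxalato (C2O4, -2). Ligand charge sum = -2.
With Nb in oxidation state +5, the complex ion is [Nb...]^3+.
Charge balance with nitrate (-1) requires 1 complex ion per 3 nitrate.

[Nb(C2O4)(en)2](NO3)3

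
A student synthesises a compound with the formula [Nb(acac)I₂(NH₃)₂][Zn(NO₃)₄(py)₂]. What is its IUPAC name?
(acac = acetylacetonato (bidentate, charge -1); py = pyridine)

Zinc is always +2 in its complexes; the anion's ligand charges sum to -4, so the complex anion is 2−.
A 1:1 salt means the cation carries the equal and opposite charge, 2+.
Cation: ligand charges sum to -3; for the ion to be 2+, Nb = +5.

(acetylacetonato)diamminediiodoniobium(V) tetranitratobis(pyridine)zincate(II)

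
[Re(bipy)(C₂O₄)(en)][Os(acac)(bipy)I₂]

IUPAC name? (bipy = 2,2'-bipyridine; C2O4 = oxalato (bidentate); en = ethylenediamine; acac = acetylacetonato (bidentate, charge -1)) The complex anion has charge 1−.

Both ions are complex: the cation is named first with the plain metal name, the anion second with the -ate form; each ion's ligands are alphabetised independently.
The complex anion is given as 1−; its ligand charges sum to -3, so Os = +2.
A 1:1 salt means the cation carries the equal and opposite charge, 1+.
Cation: ligand charges sum to -2; for the ion to be 1+, Re = +3.

(2,2'-bipyridine)(ethylenediamine)oxalatorhenium(III) (acetylacetonato)(2,2'-bipyridine)diiodoosmate(II)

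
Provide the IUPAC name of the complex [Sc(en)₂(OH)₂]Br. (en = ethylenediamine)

bis(ethylenediamine)dihydroxoscandium(III) bromide

The 1 bromide counter-ion carries a total charge of -1, so each complex ion is 1+.
Ligand charges: 2×hydroxo (-1 each), 2×ethylenediamine (neutral); total -2. So Sc + (-2) = 1+, giving Sc = +3.
Ligands are named alphabetically: ethylenediamine before hydroxo.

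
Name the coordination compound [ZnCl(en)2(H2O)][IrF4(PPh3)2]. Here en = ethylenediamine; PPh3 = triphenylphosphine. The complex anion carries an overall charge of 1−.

aquachlorobis(ethylenediamine)zinc(II) tetrafluorobis(triphenylphosphine)iridate(III)

Both ions are complex: the cation is named first with the plain metal name, the anion second with the -ate form; each ion's ligands are alphabetised independently.
The complex anion is given as 1−; its ligand charges sum to -4, so Ir = +3.
A 1:1 salt means the cation carries the equal and opposite charge, 1+.
Cation: ligand charges sum to -1; for the ion to be 1+, Zn = +2.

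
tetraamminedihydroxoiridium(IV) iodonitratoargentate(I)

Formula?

Cation [Ir…]: ligand charges -2, Ir(IV) ⇒ ion charge 2+.
Anion [Ag…]: ligand charges -2, Ag(I) ⇒ ion charge 1−.
One 2+ cation requires 2 of the 1− anion.

[Ir(NH3)4(OH)2][AgI(NO3)]2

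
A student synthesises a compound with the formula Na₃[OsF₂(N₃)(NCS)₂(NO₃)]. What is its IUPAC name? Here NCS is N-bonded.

The 3 sodium counter-ions carry a total charge of +3, so each complex ion is 3−.
Ligand charges: 2×fluoro (-1 each), 1×nitrato (-1 each), 1×azido (-1 each), 2×isothiocyanato (-1 each); total -6. So Os + (-6) = 3−, giving Os = +3.
Ligands are named alphabetically: azido before fluoro before isothiocyanato before nitrato.
The complex ion is anionic, so osmium takes the -ate form osmate(III).

sodium azidodifluorodiisothiocyanatonitratoosmate(III)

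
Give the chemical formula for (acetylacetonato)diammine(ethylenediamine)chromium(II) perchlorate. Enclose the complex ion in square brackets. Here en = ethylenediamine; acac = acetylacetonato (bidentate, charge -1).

[Cr(acac)(en)(NH3)2]ClO4

Ligands: 1 ethylenediamine (en, neutral), 1 acetylacetonato (acac, -1), 2 ammine (NH3, neutral). Ligand charge sum = -1.
With Cr in oxidation state +2, the complex ion is [Cr...]^1+.
Charge balance with perchlorate (-1) requires 1 complex ion per 1 perchlorate.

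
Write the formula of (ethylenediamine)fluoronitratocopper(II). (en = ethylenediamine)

Ligands: 1 ethylenediamine (en, neutral), 1 nitrato (NO3, -1), 1 fluoro (F, -1). Ligand charge sum = -2.
With Cu in oxidation state +2, the complex ion is [Cu...].

[Cu(en)F(NO3)]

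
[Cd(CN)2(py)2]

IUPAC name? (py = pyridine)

There is no counter-ion, so the complex is neutral overall.
Ligand charges: 2×pyridine (neutral), 2×cyano (-1 each); total -2. So Cd + (-2) = 0, giving Cd = +2.
Ligands are named alphabetically: cyano before pyridine.

dicyanobis(pyridine)cadmium(II)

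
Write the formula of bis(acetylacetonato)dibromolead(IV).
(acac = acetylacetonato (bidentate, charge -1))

[Pb(acac)2Br2]

Ligands: 2 bromo (Br, -1), 2 acetylacetonato (acac, -1). Ligand charge sum = -4.
With Pb in oxidation state +4, the complex ion is [Pb...].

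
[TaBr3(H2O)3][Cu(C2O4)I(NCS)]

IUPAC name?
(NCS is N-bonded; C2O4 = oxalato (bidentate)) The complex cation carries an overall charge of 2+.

Both ions are complex: the cation is named first with the plain metal name, the anion second with the -ate form; each ion's ligands are alphabetised independently.
The complex cation is given as 2+; its ligand charges sum to -3, so Ta = +5.
A 1:1 salt means the anion carries the equal and opposite charge, 2−.
Anion: ligand charges sum to -4; for the ion to be 2−, Cu = +2.

triaquatribromotantalum(V) iodoisothiocyanatooxalatocuprate(II)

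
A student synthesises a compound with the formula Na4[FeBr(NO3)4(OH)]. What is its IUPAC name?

The 4 sodium counter-ions carry a total charge of +4, so each complex ion is 4−.
Ligand charges: 4×nitrato (-1 each), 1×bromo (-1 each), 1×hydroxo (-1 each); total -6. So Fe + (-6) = 4−, giving Fe = +2.
Ligands are named alphabetically: bromo before hydroxo before nitrato.
The complex ion is anionic, so iron takes the -ate form ferrate(II).

sodium bromohydroxotetranitratoferrate(II)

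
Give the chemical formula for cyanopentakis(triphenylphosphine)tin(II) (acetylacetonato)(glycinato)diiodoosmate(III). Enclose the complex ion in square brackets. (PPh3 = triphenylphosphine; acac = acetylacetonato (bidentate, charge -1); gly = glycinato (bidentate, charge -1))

Cation [Sn…]: ligand charges -1, Sn(II) ⇒ ion charge 1+.
Anion [Os…]: ligand charges -4, Os(III) ⇒ ion charge 1−.
One 1+ cation balances one 1− anion.

[Sn(CN)(PPh3)5][Os(acac)(gly)I2]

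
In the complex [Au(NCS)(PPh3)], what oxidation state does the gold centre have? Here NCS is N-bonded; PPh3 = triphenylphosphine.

No counter-ion: the bracketed complex is neutral.
Ligand charges: 1×NCS = -1; 1×PPh3 neutral; sum -1.
Au + (-1) = 0 ⇒ Au is +1.

+1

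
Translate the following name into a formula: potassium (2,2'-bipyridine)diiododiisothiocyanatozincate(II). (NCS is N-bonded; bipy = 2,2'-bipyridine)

K2[Zn(bipy)I2(NCS)2]

Ligands: 2 isothiocyanato (NCS, -1), 2 iodo (I, -1), 1 2,2'-bipyridine (bipy, neutral). Ligand charge sum = -4.
Charge balance with potassium (+1) requires 1 complex ion per 2 potassium.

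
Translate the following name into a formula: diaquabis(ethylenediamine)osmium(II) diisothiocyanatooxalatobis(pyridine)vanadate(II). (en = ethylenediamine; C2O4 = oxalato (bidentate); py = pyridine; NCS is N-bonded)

Cation [Os…]: ligand charges 0, Os(II) ⇒ ion charge 2+.
Anion [V…]: ligand charges -4, V(II) ⇒ ion charge 2−.
One 2+ cation balances one 2− anion.

[Os(en)2(H2O)2][V(C2O4)(NCS)2(py)2]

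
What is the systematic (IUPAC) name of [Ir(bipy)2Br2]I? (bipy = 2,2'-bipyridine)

The 1 iodide counter-ion carries a total charge of -1, so each complex ion is 1+.
Ligand charges: 2×2,2'-bipyridine (neutral), 2×bromo (-1 each); total -2. So Ir + (-2) = 1+, giving Ir = +3.
Ligands are named alphabetically: bipyridine before bromo.

bis(2,2'-bipyridine)dibromoiridium(III) iodide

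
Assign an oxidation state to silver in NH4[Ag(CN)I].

+1

1 ammonium outside the brackets (+1 each) → the complex ion is 1−.
Ligand charges: 1×I = -1; 1×CN = -1; sum -2.
Ag + (-2) = 1− ⇒ Ag is +1.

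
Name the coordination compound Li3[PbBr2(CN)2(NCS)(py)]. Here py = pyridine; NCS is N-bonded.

The 3 lithium counter-ions carry a total charge of +3, so each complex ion is 3−.
Ligand charges: 2×cyano (-1 each), 1×pyridine (neutral), 1×isothiocyanato (-1 each), 2×bromo (-1 each); total -5. So Pb + (-5) = 3−, giving Pb = +2.
Ligands are named alphabetically: bromo before cyano before isothiocyanato before pyridine.
The complex ion is anionic, so lead takes the -ate form plumbate(II).

lithium dibromodicyanoisothiocyanato(pyridine)plumbate(II)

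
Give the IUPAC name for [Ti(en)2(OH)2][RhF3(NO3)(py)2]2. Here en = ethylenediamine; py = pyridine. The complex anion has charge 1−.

bis(ethylenediamine)dihydroxotitanium(IV) trifluoronitratobis(pyridine)rhodate(III)

The complex anion is given as 1−; its ligand charges sum to -4, so Rh = +3.
With 2 anions per cation, the cation must be 2×1 = 2+.
Cation: ligand charges sum to -2; for the ion to be 2+, Ti = +4.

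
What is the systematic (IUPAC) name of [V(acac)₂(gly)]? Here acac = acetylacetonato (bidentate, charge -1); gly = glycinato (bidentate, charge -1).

bis(acetylacetonato)(glycinato)vanadium(III)

There is no counter-ion, so the complex is neutral overall.
Ligand charges: 2×acetylacetonato (-1 each), 1×glycinato (-1 each); total -3. So V + (-3) = 0, giving V = +3.
Ligands are named alphabetically: acetylacetonato before glycinato.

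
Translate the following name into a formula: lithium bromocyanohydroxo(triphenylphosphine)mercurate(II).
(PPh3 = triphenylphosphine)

Ligands: 1 hydroxo (OH, -1), 1 bromo (Br, -1), 1 cyano (CN, -1), 1 triphenylphosphine (PPh3, neutral). Ligand charge sum = -3.
With Hg in oxidation state +2, the complex ion is [Hg...]^1−.
Charge balance with lithium (+1) requires 1 complex ion per 1 lithium.

Li[HgBr(CN)(OH)(PPh3)]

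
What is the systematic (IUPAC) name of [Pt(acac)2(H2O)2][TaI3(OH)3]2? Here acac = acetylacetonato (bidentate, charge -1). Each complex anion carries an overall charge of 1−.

Both ions are complex: the cation is named first with the plain metal name, the anion second with the -ate form; each ion's ligands are alphabetised independently.
The complex anion is given as 1−; its ligand charges sum to -6, so Ta = +5.
With 2 anions per cation, the cation must be 2×1 = 2+.
Cation: ligand charges sum to -2; for the ion to be 2+, Pt = +4.

bis(acetylacetonato)diaquaplatinum(IV) trihydroxotriiodotantalate(V)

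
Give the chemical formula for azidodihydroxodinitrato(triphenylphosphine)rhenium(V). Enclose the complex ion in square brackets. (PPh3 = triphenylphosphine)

Ligands: 1 triphenylphosphine (PPh3, neutral), 1 azido (N3, -1), 2 hydroxo (OH, -1), 2 nitrato (NO3, -1). Ligand charge sum = -5.
With Re in oxidation state +5, the complex ion is [Re...].

[Re(N3)(NO3)2(OH)2(PPh3)]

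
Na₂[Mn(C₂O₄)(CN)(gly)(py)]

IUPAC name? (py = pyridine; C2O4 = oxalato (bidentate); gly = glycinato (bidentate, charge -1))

sodium cyano(glycinato)oxalato(pyridine)manganate(II)

The 2 sodium counter-ions carry a total charge of +2, so each complex ion is 2−.
Ligand charges: 1×pyridine (neutral), 1×oxalato (-2 each), 1×glycinato (-1 each), 1×cyano (-1 each); total -4. So Mn + (-4) = 2−, giving Mn = +2.
The complex ion is anionic, so manganese takes the -ate form manganate(II).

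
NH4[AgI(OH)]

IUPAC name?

The 1 ammonium counter-ion carries a total charge of +1, so each complex ion is 1−.
Ligand charges: 1×iodo (-1 each), 1×hydroxo (-1 each); total -2. So Ag + (-2) = 1−, giving Ag = +1.
Ligands are named alphabetically: hydroxo before iodo.
The complex ion is anionic, so silver takes the -ate form argentate(I).

ammonium hydroxoiodoargentate(I)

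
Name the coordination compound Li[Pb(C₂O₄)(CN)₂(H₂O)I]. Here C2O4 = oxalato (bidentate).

lithium aquadicyanoiodooxalatoplumbate(IV)

The 1 lithium counter-ion carries a total charge of +1, so each complex ion is 1−.
Ligand charges: 1×iodo (-1 each), 2×cyano (-1 each), 1×aqua (neutral), 1×oxalato (-2 each); total -5. So Pb + (-5) = 1−, giving Pb = +4.
The complex ion is anionic, so lead takes the -ate form plumbate(IV).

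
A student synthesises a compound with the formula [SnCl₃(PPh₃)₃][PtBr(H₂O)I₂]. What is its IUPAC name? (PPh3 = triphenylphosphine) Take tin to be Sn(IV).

Both ions are complex: the cation is named first with the plain metal name, the anion second with the -ate form; each ion's ligands are alphabetised independently.
Sn is given as +4; the cation's ligand charges sum to -3, so the complex cation is 1+.
A 1:1 salt means the anion carries the equal and opposite charge, 1−.
Anion: ligand charges sum to -3; for the ion to be 1−, Pt = +2.

trichlorotris(triphenylphosphine)tin(IV) aquabromodiiodoplatinate(II)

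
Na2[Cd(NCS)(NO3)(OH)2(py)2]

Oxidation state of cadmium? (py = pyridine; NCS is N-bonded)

2 sodium outside the brackets (+1 each) → the complex ion is 2−.
Ligand charges: 2×OH = -2; 1×NO3 = -1; 2×py neutral; 1×NCS = -1; sum -4.
Cd + (-4) = 2− ⇒ Cd is +2.

+2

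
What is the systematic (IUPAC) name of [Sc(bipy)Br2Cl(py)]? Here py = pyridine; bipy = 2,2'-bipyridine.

There is no counter-ion, so the complex is neutral overall.
Ligand charges: 1×pyridine (neutral), 1×2,2'-bipyridine (neutral), 2×bromo (-1 each), 1×chloro (-1 each); total -3. So Sc + (-3) = 0, giving Sc = +3.
Ligands are named alphabetically: bipyridine before bromo before chloro before pyridine.

(2,2'-bipyridine)dibromochloro(pyridine)scandium(III)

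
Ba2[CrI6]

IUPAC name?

The 2 barium counter-ions carry a total charge of +4, so each complex ion is 4−.
Ligand charges: 6×iodo (-1 each); total -6. So Cr + (-6) = 4−, giving Cr = +2.
The complex ion is anionic, so chromium takes the -ate form chromate(II).

barium hexaiodochromate(II)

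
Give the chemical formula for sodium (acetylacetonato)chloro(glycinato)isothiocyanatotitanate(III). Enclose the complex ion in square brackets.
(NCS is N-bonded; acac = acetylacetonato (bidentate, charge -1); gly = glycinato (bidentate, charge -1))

Na[Ti(acac)Cl(gly)(NCS)]

Ligands: 1 isothiocyanato (NCS, -1), 1 acetylacetonato (acac, -1), 1 glycinato (gly, -1), 1 chloro (Cl, -1). Ligand charge sum = -4.
With Ti in oxidation state +3, the complex ion is [Ti...]^1−.
Charge balance with sodium (+1) requires 1 complex ion per 1 sodium.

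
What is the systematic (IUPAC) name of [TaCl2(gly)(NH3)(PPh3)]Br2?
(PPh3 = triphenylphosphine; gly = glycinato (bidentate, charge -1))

amminedichloro(glycinato)(triphenylphosphine)tantalum(V) bromide

The 2 bromide counter-ions carry a total charge of -2, so each complex ion is 2+.
Ligand charges: 1×triphenylphosphine (neutral), 1×ammine (neutral), 1×glycinato (-1 each), 2×chloro (-1 each); total -3. So Ta + (-3) = 2+, giving Ta = +5.
Ligands are named alphabetically: ammine before chloro before glycinato before triphenylphosphine.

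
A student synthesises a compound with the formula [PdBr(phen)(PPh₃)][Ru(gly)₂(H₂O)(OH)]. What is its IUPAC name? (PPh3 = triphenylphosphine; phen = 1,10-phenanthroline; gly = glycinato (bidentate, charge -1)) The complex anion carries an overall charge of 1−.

Both ions are complex: the cation is named first with the plain metal name, the anion second with the -ate form; each ion's ligands are alphabetised independently.
The complex anion is given as 1−; its ligand charges sum to -3, so Ru = +2.
A 1:1 salt means the cation carries the equal and opposite charge, 1+.
Cation: ligand charges sum to -1; for the ion to be 1+, Pd = +2.

bromo(1,10-phenanthroline)(triphenylphosphine)palladium(II) aquabis(glycinato)hydroxoruthenate(II)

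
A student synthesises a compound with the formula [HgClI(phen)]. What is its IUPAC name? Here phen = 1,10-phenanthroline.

chloroiodo(1,10-phenanthroline)mercury(II)

There is no counter-ion, so the complex is neutral overall.
Ligand charges: 1×chloro (-1 each), 1×1,10-phenanthroline (neutral), 1×iodo (-1 each); total -2. So Hg + (-2) = 0, giving Hg = +2.
Ligands are named alphabetically: chloro before iodo before phenanthroline.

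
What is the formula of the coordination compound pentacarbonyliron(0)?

Ligands: 5 carbonyl (CO, neutral). Ligand charge sum = 0.
With Fe in oxidation state 0, the complex ion is [Fe...].

[Fe(CO)5]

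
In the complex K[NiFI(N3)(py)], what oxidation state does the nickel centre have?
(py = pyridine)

+2

1 potassium outside the brackets (+1 each) → the complex ion is 1−.
Ligand charges: 1×N3 = -1; 1×F = -1; 1×I = -1; 1×py neutral; sum -3.
Ni + (-3) = 1− ⇒ Ni is +2.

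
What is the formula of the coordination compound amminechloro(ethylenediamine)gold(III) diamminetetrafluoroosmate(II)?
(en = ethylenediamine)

[AuCl(en)(NH3)][OsF4(NH3)2]

Cation [Au…]: ligand charges -1, Au(III) ⇒ ion charge 2+.
Anion [Os…]: ligand charges -4, Os(II) ⇒ ion charge 2−.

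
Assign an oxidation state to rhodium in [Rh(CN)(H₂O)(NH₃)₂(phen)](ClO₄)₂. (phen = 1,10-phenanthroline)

+3

2 perchlorate outside the brackets (-1 each) → the complex ion is 2+.
Ligand charges: 2×NH3 neutral; 1×H2O neutral; 1×phen neutral; 1×CN = -1; sum -1.
Rh + (-1) = 2+ ⇒ Rh is +3.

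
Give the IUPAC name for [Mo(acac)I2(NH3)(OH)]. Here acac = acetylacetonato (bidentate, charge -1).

(acetylacetonato)amminehydroxodiiodomolybdenum(IV)

There is no counter-ion, so the complex is neutral overall.
Ligand charges: 1×ammine (neutral), 2×iodo (-1 each), 1×acetylacetonato (-1 each), 1×hydroxo (-1 each); total -4. So Mo + (-4) = 0, giving Mo = +4.
Ligands are named alphabetically: acetylacetonato before ammine before hydroxo before iodo.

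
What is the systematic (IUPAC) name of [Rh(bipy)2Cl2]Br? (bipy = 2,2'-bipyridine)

The 1 bromide counter-ion carries a total charge of -1, so each complex ion is 1+.
Ligand charges: 2×chloro (-1 each), 2×2,2'-bipyridine (neutral); total -2. So Rh + (-2) = 1+, giving Rh = +3.
Ligands are named alphabetically: bipyridine before chloro.

bis(2,2'-bipyridine)dichlororhodium(III) bromide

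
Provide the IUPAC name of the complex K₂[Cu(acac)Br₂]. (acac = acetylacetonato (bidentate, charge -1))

The 2 potassium counter-ions carry a total charge of +2, so each complex ion is 2−.
Ligand charges: 2×bromo (-1 each), 1×acetylacetonato (-1 each); total -3. So Cu + (-3) = 2−, giving Cu = +1.
Ligands are named alphabetically: acetylacetonato before bromo.
The complex ion is anionic, so copper takes the -ate form cuprate(I).

potassium (acetylacetonato)dibromocuprate(I)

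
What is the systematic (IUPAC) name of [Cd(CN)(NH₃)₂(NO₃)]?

There is no counter-ion, so the complex is neutral overall.
Ligand charges: 1×nitrato (-1 each), 2×ammine (neutral), 1×cyano (-1 each); total -2. So Cd + (-2) = 0, giving Cd = +2.
Ligands are named alphabetically: ammine before cyano before nitrato.

diamminecyanonitratocadmium(II)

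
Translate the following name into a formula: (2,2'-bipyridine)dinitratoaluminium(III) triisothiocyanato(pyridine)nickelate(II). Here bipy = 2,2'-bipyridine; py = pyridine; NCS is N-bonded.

[Al(bipy)(NO3)2][Ni(NCS)3(py)]

Cation [Al…]: ligand charges -2, Al(III) ⇒ ion charge 1+.
Anion [Ni…]: ligand charges -3, Ni(II) ⇒ ion charge 1−.
One 1+ cation balances one 1− anion.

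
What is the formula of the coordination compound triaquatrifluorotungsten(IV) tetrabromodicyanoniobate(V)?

[WF3(H2O)3][NbBr4(CN)2]

Cation [W…]: ligand charges -3, W(IV) ⇒ ion charge 1+.
Anion [Nb…]: ligand charges -6, Nb(V) ⇒ ion charge 1−.
One 1+ cation balances one 1− anion.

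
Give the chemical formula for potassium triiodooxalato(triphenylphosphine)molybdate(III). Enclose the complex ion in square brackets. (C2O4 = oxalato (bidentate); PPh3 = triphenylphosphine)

Ligands: 3 iodo (I, -1), 1 oxalato (C2O4, -2), 1 triphenylphosphine (PPh3, neutral). Ligand charge sum = -5.
Charge balance with potassium (+1) requires 1 complex ion per 2 potassium.

K2[Mo(C2O4)I3(PPh3)]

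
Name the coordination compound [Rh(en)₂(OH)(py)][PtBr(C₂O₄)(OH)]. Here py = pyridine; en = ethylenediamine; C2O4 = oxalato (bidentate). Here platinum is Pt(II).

bis(ethylenediamine)hydroxo(pyridine)rhodium(III) bromohydroxooxalatoplatinate(II)

Both ions are complex: the cation is named first with the plain metal name, the anion second with the -ate form; each ion's ligands are alphabetised independently.
Pt is given as +2; the anion's ligand charges sum to -4, so the complex anion is 2−.
A 1:1 salt means the cation carries the equal and opposite charge, 2+.
Cation: ligand charges sum to -1; for the ion to be 2+, Rh = +3.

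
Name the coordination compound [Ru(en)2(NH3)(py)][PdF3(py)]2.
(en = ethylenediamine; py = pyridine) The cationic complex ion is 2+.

amminebis(ethylenediamine)(pyridine)ruthenium(II) trifluoro(pyridine)palladate(II)

Both ions are complex: the cation is named first with the plain metal name, the anion second with the -ate form; each ion's ligands are alphabetised independently.
The complex cation is given as 2+; its ligand charges sum to 0, so Ru = +2.
With 2 anions per cation, each anion must be 2/2 = 1−.
Anion: ligand charges sum to -3; for the ion to be 1−, Pd = +2.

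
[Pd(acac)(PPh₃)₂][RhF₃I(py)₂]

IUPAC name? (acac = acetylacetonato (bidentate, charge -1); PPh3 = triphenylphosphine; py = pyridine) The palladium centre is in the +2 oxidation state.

Both ions are complex: the cation is named first with the plain metal name, the anion second with the -ate form; each ion's ligands are alphabetised independently.
Pd is given as +2; the cation's ligand charges sum to -1, so the complex cation is 1+.
A 1:1 salt means the anion carries the equal and opposite charge, 1−.
Anion: ligand charges sum to -4; for the ion to be 1−, Rh = +3.

(acetylacetonato)bis(triphenylphosphine)palladium(II) trifluoroiodobis(pyridine)rhodate(III)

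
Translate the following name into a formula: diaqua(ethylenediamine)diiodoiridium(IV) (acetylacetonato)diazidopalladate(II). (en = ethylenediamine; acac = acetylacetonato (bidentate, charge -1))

[Ir(en)(H2O)2I2][Pd(acac)(N3)2]2

Cation [Ir…]: ligand charges -2, Ir(IV) ⇒ ion charge 2+.
Anion [Pd…]: ligand charges -3, Pd(II) ⇒ ion charge 1−.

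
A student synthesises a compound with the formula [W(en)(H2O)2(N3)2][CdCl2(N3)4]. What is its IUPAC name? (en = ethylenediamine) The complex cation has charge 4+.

Both ions are complex: the cation is named first with the plain metal name, the anion second with the -ate form; each ion's ligands are alphabetised independently.
The complex cation is given as 4+; its ligand charges sum to -2, so W = +6.
A 1:1 salt means the anion carries the equal and opposite charge, 4−.
Anion: ligand charges sum to -6; for the ion to be 4−, Cd = +2.

diaquadiazido(ethylenediamine)tungsten(VI) tetraazidodichlorocadmate(II)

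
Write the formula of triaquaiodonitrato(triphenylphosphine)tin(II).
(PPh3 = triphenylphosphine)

Ligands: 1 triphenylphosphine (PPh3, neutral), 1 nitrato (NO3, -1), 3 aqua (H2O, neutral), 1 iodo (I, -1). Ligand charge sum = -2.
With Sn in oxidation state +2, the complex ion is [Sn...].

[Sn(H2O)3I(NO3)(PPh3)]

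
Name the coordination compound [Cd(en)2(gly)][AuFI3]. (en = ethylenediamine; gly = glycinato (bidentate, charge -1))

Cadmium is always +2 in its complexes; the cation's ligand charges sum to -1, so the complex cation is 1+.
A 1:1 salt means the anion carries the equal and opposite charge, 1−.
Anion: ligand charges sum to -4; for the ion to be 1−, Au = +3.

bis(ethylenediamine)(glycinato)cadmium(II) fluorotriiodoaurate(III)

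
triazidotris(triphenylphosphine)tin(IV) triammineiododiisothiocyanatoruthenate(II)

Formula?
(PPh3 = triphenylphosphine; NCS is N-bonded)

[Sn(N3)3(PPh3)3][RuI(NCS)2(NH3)3]

Cation [Sn…]: ligand charges -3, Sn(IV) ⇒ ion charge 1+.
Anion [Ru…]: ligand charges -3, Ru(II) ⇒ ion charge 1−.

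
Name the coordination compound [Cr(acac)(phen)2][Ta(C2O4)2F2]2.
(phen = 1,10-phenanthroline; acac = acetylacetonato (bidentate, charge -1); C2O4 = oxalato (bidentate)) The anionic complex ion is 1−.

(acetylacetonato)bis(1,10-phenanthroline)chromium(III) difluorodioxalatotantalate(V)

Both ions are complex: the cation is named first with the plain metal name, the anion second with the -ate form; each ion's ligands are alphabetised independently.
The complex anion is given as 1−; its ligand charges sum to -6, so Ta = +5.
With 2 anions per cation, the cation must be 2×1 = 2+.
Cation: ligand charges sum to -1; for the ion to be 2+, Cr = +3.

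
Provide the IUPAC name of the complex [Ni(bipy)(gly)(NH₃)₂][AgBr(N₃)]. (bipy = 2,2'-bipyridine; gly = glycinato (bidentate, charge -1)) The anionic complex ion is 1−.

diammine(2,2'-bipyridine)(glycinato)nickel(II) azidobromoargentate(I)

Both ions are complex: the cation is named first with the plain metal name, the anion second with the -ate form; each ion's ligands are alphabetised independently.
The complex anion is given as 1−; its ligand charges sum to -2, so Ag = +1.
A 1:1 salt means the cation carries the equal and opposite charge, 1+.
Cation: ligand charges sum to -1; for the ion to be 1+, Ni = +2.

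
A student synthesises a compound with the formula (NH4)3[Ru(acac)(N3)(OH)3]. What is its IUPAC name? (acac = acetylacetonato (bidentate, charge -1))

ammonium (acetylacetonato)azidotrihydroxoruthenate(II)

The 3 ammonium counter-ions carry a total charge of +3, so each complex ion is 3−.
Ligand charges: 3×hydroxo (-1 each), 1×acetylacetonato (-1 each), 1×azido (-1 each); total -5. So Ru + (-5) = 3−, giving Ru = +2.
The complex ion is anionic, so ruthenium takes the -ate form ruthenate(II).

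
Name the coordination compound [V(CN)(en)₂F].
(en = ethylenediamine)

There is no counter-ion, so the complex is neutral overall.
Ligand charges: 2×ethylenediamine (neutral), 1×cyano (-1 each), 1×fluoro (-1 each); total -2. So V + (-2) = 0, giving V = +2.
Ligands are named alphabetically: cyano before ethylenediamine before fluoro.

cyanobis(ethylenediamine)fluorovanadium(II)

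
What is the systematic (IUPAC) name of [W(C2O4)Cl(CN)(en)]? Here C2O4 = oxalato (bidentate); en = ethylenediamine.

chlorocyano(ethylenediamine)oxalatotungsten(IV)

There is no counter-ion, so the complex is neutral overall.
Ligand charges: 1×oxalato (-2 each), 1×cyano (-1 each), 1×ethylenediamine (neutral), 1×chloro (-1 each); total -4. So W + (-4) = 0, giving W = +4.
Ligands are named alphabetically: chloro before cyano before ethylenediamine before oxalato.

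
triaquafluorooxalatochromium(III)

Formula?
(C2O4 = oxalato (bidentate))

[Cr(C2O4)F(H2O)3]

Ligands: 1 fluoro (F, -1), 3 aqua (H2O, neutral), 1 oxalato (C2O4, -2). Ligand charge sum = -3.
With Cr in oxidation state +3, the complex ion is [Cr...].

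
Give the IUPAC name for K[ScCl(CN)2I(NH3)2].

The 1 potassium counter-ion carries a total charge of +1, so each complex ion is 1−.
Ligand charges: 1×iodo (-1 each), 1×chloro (-1 each), 2×ammine (neutral), 2×cyano (-1 each); total -4. So Sc + (-4) = 1−, giving Sc = +3.
Ligands are named alphabetically: ammine before chloro before cyano before iodo.
The complex ion is anionic, so scandium takes the -ate form scandate(III).

potassium diamminechlorodicyanoiodoscandate(III)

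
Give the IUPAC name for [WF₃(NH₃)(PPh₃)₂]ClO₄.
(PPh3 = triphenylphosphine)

The 1 perchlorate counter-ion carries a total charge of -1, so each complex ion is 1+.
Ligand charges: 1×ammine (neutral), 2×triphenylphosphine (neutral), 3×fluoro (-1 each); total -3. So W + (-3) = 1+, giving W = +4.
Ligands are named alphabetically: ammine before fluoro before triphenylphosphine.

amminetrifluorobis(triphenylphosphine)tungsten(IV) perchlorate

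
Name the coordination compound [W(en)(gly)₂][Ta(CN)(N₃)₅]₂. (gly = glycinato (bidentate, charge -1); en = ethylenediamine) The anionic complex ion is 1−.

Both ions are complex: the cation is named first with the plain metal name, the anion second with the -ate form; each ion's ligands are alphabetised independently.
The complex anion is given as 1−; its ligand charges sum to -6, so Ta = +5.
With 2 anions per cation, the cation must be 2×1 = 2+.
Cation: ligand charges sum to -2; for the ion to be 2+, W = +4.

(ethylenediamine)bis(glycinato)tungsten(IV) pentaazidocyanotantalate(V)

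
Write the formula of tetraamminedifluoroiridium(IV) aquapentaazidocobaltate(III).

Cation [Ir…]: ligand charges -2, Ir(IV) ⇒ ion charge 2+.
Anion [Co…]: ligand charges -5, Co(III) ⇒ ion charge 2−.

[IrF2(NH3)4][Co(H2O)(N3)5]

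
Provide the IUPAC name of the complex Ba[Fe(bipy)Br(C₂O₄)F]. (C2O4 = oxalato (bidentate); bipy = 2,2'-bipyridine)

barium (2,2'-bipyridine)bromofluorooxalatoferrate(II)

The 1 barium counter-ion carries a total charge of +2, so each complex ion is 2−.
Ligand charges: 1×fluoro (-1 each), 1×oxalato (-2 each), 1×bromo (-1 each), 1×2,2'-bipyridine (neutral); total -4. So Fe + (-4) = 2−, giving Fe = +2.
Ligands are named alphabetically: bipyridine before bromo before fluoro before oxalato.
The complex ion is anionic, so iron takes the -ate form ferrate(II).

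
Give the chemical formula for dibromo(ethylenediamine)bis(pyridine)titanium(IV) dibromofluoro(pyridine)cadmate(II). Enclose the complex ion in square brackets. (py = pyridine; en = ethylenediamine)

Cation [Ti…]: ligand charges -2, Ti(IV) ⇒ ion charge 2+.
Anion [Cd…]: ligand charges -3, Cd(II) ⇒ ion charge 1−.
One 2+ cation requires 2 of the 1− anion.

[TiBr2(en)(py)2][CdBr2F(py)]2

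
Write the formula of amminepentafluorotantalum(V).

[TaF5(NH3)]

Ligands: 1 ammine (NH3, neutral), 5 fluoro (F, -1). Ligand charge sum = -5.
With Ta in oxidation state +5, the complex ion is [Ta...].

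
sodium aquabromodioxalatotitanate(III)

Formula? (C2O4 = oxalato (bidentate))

Ligands: 1 aqua (H2O, neutral), 2 oxalato (C2O4, -2), 1 bromo (Br, -1). Ligand charge sum = -5.
With Ti in oxidation state +3, the complex ion is [Ti...]^2−.
Charge balance with sodium (+1) requires 1 complex ion per 2 sodium.

Na2[TiBr(C2O4)2(H2O)]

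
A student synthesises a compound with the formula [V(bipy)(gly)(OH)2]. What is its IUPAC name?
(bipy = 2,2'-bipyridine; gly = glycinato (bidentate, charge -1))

(2,2'-bipyridine)(glycinato)dihydroxovanadium(III)

There is no counter-ion, so the complex is neutral overall.
Ligand charges: 1×2,2'-bipyridine (neutral), 2×hydroxo (-1 each), 1×glycinato (-1 each); total -3. So V + (-3) = 0, giving V = +3.
Ligands are named alphabetically: bipyridine before glycinato before hydroxo.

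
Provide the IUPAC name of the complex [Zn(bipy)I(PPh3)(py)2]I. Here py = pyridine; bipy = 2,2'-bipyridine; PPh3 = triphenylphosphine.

(2,2'-bipyridine)iodobis(pyridine)(triphenylphosphine)zinc(II) iodide

The 1 iodide counter-ion carries a total charge of -1, so each complex ion is 1+.
Ligand charges: 2×pyridine (neutral), 1×2,2'-bipyridine (neutral), 1×triphenylphosphine (neutral), 1×iodo (-1 each); total -1. So Zn + (-1) = 1+, giving Zn = +2.
Ligands are named alphabetically: bipyridine before iodo before pyridine before triphenylphosphine.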